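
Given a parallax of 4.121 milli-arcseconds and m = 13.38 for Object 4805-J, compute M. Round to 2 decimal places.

d = 1/p = 1/0.004121″ = 242.66 pc.
m − M = 5 log₁₀(242.66) − 5 = 11.9250 − 5 = 6.9250.
M = m − (m − M) = 13.38 − 6.9250 = 6.46.

M = 6.46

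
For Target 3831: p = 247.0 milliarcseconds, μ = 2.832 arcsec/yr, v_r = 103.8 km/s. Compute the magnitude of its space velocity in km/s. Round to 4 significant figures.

117.2 km/s

d = 1/p = 1/0.2470″ = 4.0486 pc.
v_t = 4.740 μ d = 4.740 × 2.832 × 4.0486 = 54.347 km/s.
v = √(v_r² + v_t²) = √(103.8² + 54.347²) = √13728 = 117.17 km/s.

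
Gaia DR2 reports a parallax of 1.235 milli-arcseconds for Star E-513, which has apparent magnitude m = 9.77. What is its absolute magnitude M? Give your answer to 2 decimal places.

M = 0.23

d = 1/p = 1/0.001235″ = 809.72 pc.
m − M = 5 log₁₀(809.72) − 5 = 14.5417 − 5 = 9.5417.
M = m − (m − M) = 9.77 − 9.5417 = 0.23.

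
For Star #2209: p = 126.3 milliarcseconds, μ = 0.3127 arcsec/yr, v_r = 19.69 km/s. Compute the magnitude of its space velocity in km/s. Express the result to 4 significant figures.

d = 1/p = 1/0.1263″ = 7.9177 pc.
v_t = 4.740 μ d = 4.740 × 0.3127 × 7.9177 = 11.736 km/s.
v = √(v_r² + v_t²) = √(19.69² + 11.736²) = √525.43 = 22.922 km/s.

22.92 km/s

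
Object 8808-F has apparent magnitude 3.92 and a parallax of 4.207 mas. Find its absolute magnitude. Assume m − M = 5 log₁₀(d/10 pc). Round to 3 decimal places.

d = 1/p = 1/0.004207″ = 237.7 pc.
m − M = 5 log₁₀(237.7) − 5 = 11.8801 − 5 = 6.8801.
M = m − (m − M) = 3.92 − 6.8801 = -2.960.

M = -2.960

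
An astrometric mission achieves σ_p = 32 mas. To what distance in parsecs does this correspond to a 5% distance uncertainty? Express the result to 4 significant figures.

σ_d/d = σ_p/p, so the condition is σ_p/p ≤ 0.05, i.e. p ≥ σ_p/0.05.
p_min = 32/0.05 = 640 mas = 0.64 arcsec.
d_max = 1/p_min = 1/0.64 = 1.5625 pc.

1.563 pc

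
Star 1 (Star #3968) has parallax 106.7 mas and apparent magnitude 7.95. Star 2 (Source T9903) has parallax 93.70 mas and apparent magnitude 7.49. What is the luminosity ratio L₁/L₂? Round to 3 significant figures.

L₁/L₂ = 0.505

d₁ = 1/p₁ = 1/0.1067″ = 9.3721 pc; d₂ = 1/p₂ = 1/0.09370″ = 10.672 pc.
M₁ = m₁ − 5 log₁₀ d₁ + 5 = 7.95 − 4.8592 + 5 = 8.0908.
M₂ = 7.49 − 5.1412 + 5 = 7.3488.
L₁/L₂ = 10^(0.4(M₂ − M₁)) = 10^(0.4 × (-0.7420)) = 10^(-0.29680) = 0.50489.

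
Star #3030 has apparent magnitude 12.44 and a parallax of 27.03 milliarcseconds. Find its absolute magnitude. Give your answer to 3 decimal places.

d = 1/p = 1/0.02703″ = 36.996 pc.
m − M = 5 log₁₀(36.996) − 5 = 7.8408 − 5 = 2.8408.
M = m − (m − M) = 12.44 − 2.8408 = 9.599.

M = 9.599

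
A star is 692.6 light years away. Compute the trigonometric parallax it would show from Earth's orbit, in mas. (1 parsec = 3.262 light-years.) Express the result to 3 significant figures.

d = 692.6 ly ÷ 3.262 = 212.32 pc.
p = 1/d = 1/212.32 = 0.0047099 arcsec.
= 0.0047099 × 1000 = 4.7099 mas.

4.71 mas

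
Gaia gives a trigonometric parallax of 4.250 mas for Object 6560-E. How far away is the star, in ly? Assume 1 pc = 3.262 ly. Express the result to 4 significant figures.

767.5 ly

p = 4.250 mas = 0.004250 arcsec.
d = 1/p = 1/0.004250 = 235.29 pc.
In light-years: 235.29 × 3.262 = 767.52 ly.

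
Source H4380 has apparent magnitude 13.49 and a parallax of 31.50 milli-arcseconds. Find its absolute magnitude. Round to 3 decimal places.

d = 1/p = 1/0.03150″ = 31.746 pc.
m − M = 5 log₁₀(31.746) − 5 = 7.5084 − 5 = 2.5084.
M = m − (m − M) = 13.49 − 2.5084 = 10.982.

M = 10.982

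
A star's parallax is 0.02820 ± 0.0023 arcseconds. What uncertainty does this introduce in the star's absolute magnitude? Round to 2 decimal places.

M = m − 5 log₁₀ d + 5 = m + 5 log₁₀ p + 5, so ∂M/∂p = 5/(p ln 10).
σ_M = (5/ln 10) · (σ_p/p) = 2.1715 × 0.0023/0.02820 = 2.1715 × 0.08156 = 0.17711.

σ_M = 0.18 mag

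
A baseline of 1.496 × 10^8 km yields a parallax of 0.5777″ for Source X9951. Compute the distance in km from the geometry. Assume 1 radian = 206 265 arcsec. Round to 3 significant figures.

θ = 0.5777″ = 0.5777/206265 = 2.8008 × 10^-6 rad.
d = B/θ = (1.496 × 10^8) / (2.8008 × 10^-6) = 5.3413 × 10^13 km.

5.34 × 10^13 km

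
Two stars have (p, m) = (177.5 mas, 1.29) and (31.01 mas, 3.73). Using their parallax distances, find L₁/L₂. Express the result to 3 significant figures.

d₁ = 1/p₁ = 1/0.1775″ = 5.6338 pc; d₂ = 1/p₂ = 1/0.03101″ = 32.248 pc.
M₁ = m₁ − 5 log₁₀ d₁ + 5 = 1.29 − 3.7540 + 5 = 2.5360.
M₂ = 3.73 − 7.5425 + 5 = 1.1875.
L₁/L₂ = 10^(0.4(M₂ − M₁)) = 10^(0.4 × (-1.3485)) = 10^(-0.53940) = 0.2888.

L₁/L₂ = 0.289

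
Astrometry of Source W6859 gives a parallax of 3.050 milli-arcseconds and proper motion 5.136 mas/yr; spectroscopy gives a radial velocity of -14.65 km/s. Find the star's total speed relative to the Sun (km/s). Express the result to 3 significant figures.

d = 1/p = 1/0.003050″ = 327.87 pc.
μ = 5.136 mas/yr = 0.005136 ″/yr.
v_t = 4.740 μ d = 4.740 × 0.005136 × 327.87 = 7.9819 km/s.
v = √(v_r² + v_t²) = √((-14.65)² + 7.9819²) = √278.333 = 16.683 km/s.

16.7 km/s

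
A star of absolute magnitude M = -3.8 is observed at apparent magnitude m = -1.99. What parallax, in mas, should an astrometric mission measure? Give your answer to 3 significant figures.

43.5 mas

m − M = -1.99 − (-3.8) = 1.81.
d = 10^((m−M)/5 + 1) = 10^1.362 = 23.014 pc.
p = 1/d = 1/23.014 = 0.043452 arcsec = 43.452 mas.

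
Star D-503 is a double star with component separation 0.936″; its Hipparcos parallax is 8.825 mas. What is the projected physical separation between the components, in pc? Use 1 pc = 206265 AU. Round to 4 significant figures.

d = 1/p = 1/0.008825″ = 113.31 pc.
At distance d (pc), an angle of θ arcsec spans θ·d AU: s = 0.936 × 113.31 = 106.06 AU.
= 106.06 / 206265 = 0.00051419 pc.

0.0005142 pc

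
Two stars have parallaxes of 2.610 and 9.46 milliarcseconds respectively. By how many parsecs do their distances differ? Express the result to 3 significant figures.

d_A = 1/0.002610″ = 383.14 pc; d_B = 1/0.009460″ = 105.71 pc.
|d_B − d_A| = |105.71 − 383.14| = 277.43 pc.

277 pc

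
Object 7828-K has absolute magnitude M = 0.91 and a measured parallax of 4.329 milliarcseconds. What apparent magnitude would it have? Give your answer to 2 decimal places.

d = 1/p = 1/0.004329″ = 231 pc.
m − M = 5 log₁₀ d − 5 = 5 log₁₀(231) − 5 = 11.8181 − 5 = 6.8181.
m = M + (m − M) = 0.91 + 6.8181 = 7.73.

m = 7.73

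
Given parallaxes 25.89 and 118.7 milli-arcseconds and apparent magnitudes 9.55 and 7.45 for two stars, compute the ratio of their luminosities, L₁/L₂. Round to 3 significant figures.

d₁ = 1/p₁ = 1/0.02589″ = 38.625 pc; d₂ = 1/p₂ = 1/0.1187″ = 8.4246 pc.
M₁ = m₁ − 5 log₁₀ d₁ + 5 = 9.55 − 7.9343 + 5 = 6.6157.
M₂ = 7.45 − 4.6277 + 5 = 7.8223.
L₁/L₂ = 10^(0.4(M₂ − M₁)) = 10^(0.4 × 1.2066) = 10^0.48264 = 3.0384.

L₁/L₂ = 3.04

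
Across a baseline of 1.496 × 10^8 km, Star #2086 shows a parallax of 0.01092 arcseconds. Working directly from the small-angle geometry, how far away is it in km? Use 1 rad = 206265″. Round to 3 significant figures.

2.83 × 10^15 km

θ = 0.01092″ = 0.01092/206265 = 5.2942 × 10^-8 rad.
d = B/θ = (1.496 × 10^8) / (5.2942 × 10^-8) = 2.8257 × 10^15 km.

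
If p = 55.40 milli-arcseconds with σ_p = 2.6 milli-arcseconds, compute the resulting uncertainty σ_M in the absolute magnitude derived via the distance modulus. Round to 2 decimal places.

σ_M = 0.10 mag

M = m − 5 log₁₀ d + 5 = m + 5 log₁₀ p + 5, so ∂M/∂p = 5/(p ln 10).
σ_M = (5/ln 10) · (σ_p/p) = 2.1715 × 2.6/55.40 = 2.1715 × 0.046931 = 0.10191.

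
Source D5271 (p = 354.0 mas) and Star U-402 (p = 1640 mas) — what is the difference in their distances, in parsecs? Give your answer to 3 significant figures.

d_A = 1/0.3540″ = 2.8249 pc; d_B = 1/1.640″ = 0.60976 pc.
|d_B − d_A| = |0.60976 − 2.8249| = 2.2151 pc.

2.22 pc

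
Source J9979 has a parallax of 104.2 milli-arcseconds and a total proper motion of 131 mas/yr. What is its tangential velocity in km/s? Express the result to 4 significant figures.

5.959 km/s

d = 1/p = 1/0.1042″ = 9.5969 pc.
μ = 131 mas/yr = 0.131 ″/yr.
v_t = 4.74 × μ × d = 4.74 × 0.131 × 9.5969 = 5.9591 km/s.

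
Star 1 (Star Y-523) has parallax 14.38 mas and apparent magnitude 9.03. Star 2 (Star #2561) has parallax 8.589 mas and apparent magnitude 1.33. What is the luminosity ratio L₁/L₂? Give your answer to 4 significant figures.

L₁/L₂ = 0.0002967

d₁ = 1/p₁ = 1/0.01438″ = 69.541 pc; d₂ = 1/p₂ = 1/0.008589″ = 116.43 pc.
M₁ = m₁ − 5 log₁₀ d₁ + 5 = 9.03 − 9.2112 + 5 = 4.8188.
M₂ = 1.33 − 10.3303 + 5 = -4.0003.
L₁/L₂ = 10^(0.4(M₂ − M₁)) = 10^(0.4 × (-8.8191)) = 10^(-3.52764) = 0.00029673.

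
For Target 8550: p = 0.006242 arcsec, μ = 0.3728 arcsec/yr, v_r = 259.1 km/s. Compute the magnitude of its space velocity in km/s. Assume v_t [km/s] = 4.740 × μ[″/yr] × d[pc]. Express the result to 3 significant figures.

384 km/s

d = 1/p = 1/0.006242″ = 160.21 pc.
v_t = 4.740 μ d = 4.740 × 0.3728 × 160.21 = 283.1 km/s.
v = √(v_r² + v_t²) = √(259.1² + 283.1²) = √147278 = 383.77 km/s.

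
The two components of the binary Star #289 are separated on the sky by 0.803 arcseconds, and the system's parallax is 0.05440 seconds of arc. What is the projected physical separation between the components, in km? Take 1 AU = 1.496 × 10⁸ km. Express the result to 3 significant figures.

d = 1/p = 1/0.05440″ = 18.382 pc.
At distance d (pc), an angle of θ arcsec spans θ·d AU: s = 0.803 × 18.382 = 14.761 AU.
= 14.761 × 1.496 × 10⁸ km = 2.2082 × 10^9 km.

2.21 × 10^9 km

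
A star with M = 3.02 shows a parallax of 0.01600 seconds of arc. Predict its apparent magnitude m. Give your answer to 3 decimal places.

m = 6.999

d = 1/p = 1/0.01600″ = 62.5 pc.
m − M = 5 log₁₀ d − 5 = 5 log₁₀(62.5) − 5 = 8.9794 − 5 = 3.9794.
m = M + (m − M) = 3.02 + 3.9794 = 6.999.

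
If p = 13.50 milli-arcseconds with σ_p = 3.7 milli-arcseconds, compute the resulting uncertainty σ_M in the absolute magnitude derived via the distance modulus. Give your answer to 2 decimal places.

M = m − 5 log₁₀ d + 5 = m + 5 log₁₀ p + 5, so ∂M/∂p = 5/(p ln 10).
σ_M = (5/ln 10) · (σ_p/p) = 2.1715 × 3.7/13.50 = 2.1715 × 0.27407 = 0.59514.

σ_M = 0.60 mag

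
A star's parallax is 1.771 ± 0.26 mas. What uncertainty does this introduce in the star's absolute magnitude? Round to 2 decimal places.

M = m − 5 log₁₀ d + 5 = m + 5 log₁₀ p + 5, so ∂M/∂p = 5/(p ln 10).
σ_M = (5/ln 10) · (σ_p/p) = 2.1715 × 0.26/1.771 = 2.1715 × 0.14681 = 0.3188.

σ_M = 0.32 mag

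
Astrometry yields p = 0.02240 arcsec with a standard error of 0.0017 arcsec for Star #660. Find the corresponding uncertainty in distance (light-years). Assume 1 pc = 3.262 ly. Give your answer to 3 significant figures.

11.1 ly

d = 1/p, so σ_d = σ_p / p².
σ_d = 0.00170 / (0.02240)² = 0.00170 / 0.00050176 = 3.3881 pc = 3.3881 × 3.262 ly = 11.052 ly.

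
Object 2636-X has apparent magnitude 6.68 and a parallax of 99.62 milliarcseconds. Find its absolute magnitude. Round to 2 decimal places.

d = 1/p = 1/0.09962″ = 10.038 pc.
m − M = 5 log₁₀(10.038) − 5 = 5.0082 − 5 = 0.0082.
M = m − (m − M) = 6.68 − 0.0082 = 6.67.

M = 6.67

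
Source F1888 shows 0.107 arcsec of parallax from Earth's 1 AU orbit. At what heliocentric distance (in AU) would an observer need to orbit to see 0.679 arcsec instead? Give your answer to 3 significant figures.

Parallax scales linearly with baseline: p ∝ B, so B = p_target / p_Earth × 1 AU.
B = 0.679 / 0.107 = 6.3458 AU.

6.35 AU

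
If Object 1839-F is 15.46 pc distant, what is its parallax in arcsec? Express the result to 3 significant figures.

0.0647 arcsec

p = 1/d = 1/15.46 = 0.064683 arcsec.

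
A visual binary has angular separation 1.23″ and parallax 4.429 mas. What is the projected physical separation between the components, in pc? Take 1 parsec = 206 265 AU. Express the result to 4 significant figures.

0.001346 pc

d = 1/p = 1/0.004429″ = 225.78 pc.
At distance d (pc), an angle of θ arcsec spans θ·d AU: s = 1.23 × 225.78 = 277.71 AU.
= 277.71 / 206265 = 0.0013464 pc.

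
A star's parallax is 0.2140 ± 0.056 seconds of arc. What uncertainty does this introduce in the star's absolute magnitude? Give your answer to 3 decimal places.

M = m − 5 log₁₀ d + 5 = m + 5 log₁₀ p + 5, so ∂M/∂p = 5/(p ln 10).
σ_M = (5/ln 10) · (σ_p/p) = 2.1715 × 0.056/0.2140 = 2.1715 × 0.26168 = 0.56824.

σ_M = 0.568 mag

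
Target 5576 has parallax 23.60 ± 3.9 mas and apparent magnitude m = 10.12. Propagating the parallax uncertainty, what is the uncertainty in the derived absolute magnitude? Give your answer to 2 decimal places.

M = m − 5 log₁₀ d + 5 = m + 5 log₁₀ p + 5, so ∂M/∂p = 5/(p ln 10).
σ_M = (5/ln 10) · (σ_p/p) = 2.1715 × 3.9/23.60 = 2.1715 × 0.16525 = 0.35884.

σ_M = 0.36 mag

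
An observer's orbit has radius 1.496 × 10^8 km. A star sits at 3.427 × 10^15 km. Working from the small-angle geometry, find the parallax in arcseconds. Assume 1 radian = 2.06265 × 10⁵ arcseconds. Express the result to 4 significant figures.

0.009004 arcsec

θ ≈ B/d = (1.496 × 10^8) / (3.427 × 10^15) = 4.3653 × 10^-8 rad.
In arcseconds: 4.3653 × 10^-8 × 206265 = 0.0090041″.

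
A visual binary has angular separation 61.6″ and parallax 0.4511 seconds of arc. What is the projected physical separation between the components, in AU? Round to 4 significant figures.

d = 1/p = 1/0.4511″ = 2.2168 pc.
At distance d (pc), an angle of θ arcsec spans θ·d AU: s = 61.6 × 2.2168 = 136.55 AU.

136.6 AU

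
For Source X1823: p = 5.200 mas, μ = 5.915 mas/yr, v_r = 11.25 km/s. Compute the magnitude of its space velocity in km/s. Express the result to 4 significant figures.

12.48 km/s

d = 1/p = 1/0.005200″ = 192.31 pc.
μ = 5.915 mas/yr = 0.005915 ″/yr.
v_t = 4.740 μ d = 4.740 × 0.005915 × 192.31 = 5.3918 km/s.
v = √(v_r² + v_t²) = √(11.25² + 5.3918²) = √155.634 = 12.475 km/s.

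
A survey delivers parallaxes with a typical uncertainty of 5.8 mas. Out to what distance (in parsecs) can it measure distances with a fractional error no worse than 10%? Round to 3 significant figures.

17.2 pc

σ_d/d = σ_p/p, so the condition is σ_p/p ≤ 0.10, i.e. p ≥ σ_p/0.10.
p_min = 5.8/0.10 = 58 mas = 0.058 arcsec.
d_max = 1/p_min = 1/0.058 = 17.241 pc.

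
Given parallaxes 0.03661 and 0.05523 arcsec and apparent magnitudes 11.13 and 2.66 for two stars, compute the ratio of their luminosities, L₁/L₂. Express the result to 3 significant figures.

L₁/L₂ = 0.000931

d₁ = 1/p₁ = 1/0.03661″ = 27.315 pc; d₂ = 1/p₂ = 1/0.05523″ = 18.106 pc.
M₁ = m₁ − 5 log₁₀ d₁ + 5 = 11.13 − 7.1820 + 5 = 8.9480.
M₂ = 2.66 − 6.2891 + 5 = 1.3709.
L₁/L₂ = 10^(0.4(M₂ − M₁)) = 10^(0.4 × (-7.5771)) = 10^(-3.03084) = 0.00093145.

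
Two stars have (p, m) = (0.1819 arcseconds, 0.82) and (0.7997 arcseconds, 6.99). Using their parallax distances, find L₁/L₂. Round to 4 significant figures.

d₁ = 1/p₁ = 1/0.1819″ = 5.4975 pc; d₂ = 1/p₂ = 1/0.7997″ = 1.2505 pc.
M₁ = m₁ − 5 log₁₀ d₁ + 5 = 0.82 − 3.7008 + 5 = 2.1192.
M₂ = 6.99 − 0.4854 + 5 = 11.5046.
L₁/L₂ = 10^(0.4(M₂ − M₁)) = 10^(0.4 × 9.3854) = 10^3.75416 = 5677.5.

L₁/L₂ = 5678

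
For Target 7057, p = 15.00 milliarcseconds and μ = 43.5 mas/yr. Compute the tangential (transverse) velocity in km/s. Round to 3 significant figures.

13.7 km/s

d = 1/p = 1/0.01500″ = 66.667 pc.
μ = 43.5 mas/yr = 0.0435 ″/yr.
v_t = 4.74 × μ × d = 4.74 × 0.0435 × 66.667 = 13.746 km/s.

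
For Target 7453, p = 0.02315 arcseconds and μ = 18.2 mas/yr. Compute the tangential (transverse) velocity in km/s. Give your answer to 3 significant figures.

d = 1/p = 1/0.02315″ = 43.197 pc.
μ = 18.2 mas/yr = 0.0182 ″/yr.
v_t = 4.74 × μ × d = 4.74 × 0.0182 × 43.197 = 3.7265 km/s.

3.73 km/s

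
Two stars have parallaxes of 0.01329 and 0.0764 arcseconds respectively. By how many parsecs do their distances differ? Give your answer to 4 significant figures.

d_A = 1/0.01329″ = 75.245 pc; d_B = 1/0.07640″ = 13.089 pc.
|d_B − d_A| = |13.089 − 75.245| = 62.156 pc.

62.16 pc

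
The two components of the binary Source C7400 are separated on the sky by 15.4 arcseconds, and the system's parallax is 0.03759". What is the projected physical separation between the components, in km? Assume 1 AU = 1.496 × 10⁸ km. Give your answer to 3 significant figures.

d = 1/p = 1/0.03759″ = 26.603 pc.
At distance d (pc), an angle of θ arcsec spans θ·d AU: s = 15.4 × 26.603 = 409.69 AU.
= 409.69 × 1.496 × 10⁸ km = 6.1290 × 10^10 km.

6.13 × 10^10 km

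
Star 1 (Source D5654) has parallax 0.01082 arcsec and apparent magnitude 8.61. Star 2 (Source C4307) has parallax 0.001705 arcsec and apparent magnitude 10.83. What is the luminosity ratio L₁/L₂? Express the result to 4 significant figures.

d₁ = 1/p₁ = 1/0.01082″ = 92.421 pc; d₂ = 1/p₂ = 1/0.001705″ = 586.51 pc.
M₁ = m₁ − 5 log₁₀ d₁ + 5 = 8.61 − 9.8289 + 5 = 3.7811.
M₂ = 10.83 − 13.8414 + 5 = 1.9886.
L₁/L₂ = 10^(0.4(M₂ − M₁)) = 10^(0.4 × (-1.7925)) = 10^(-0.71700) = 0.19187.

L₁/L₂ = 0.1919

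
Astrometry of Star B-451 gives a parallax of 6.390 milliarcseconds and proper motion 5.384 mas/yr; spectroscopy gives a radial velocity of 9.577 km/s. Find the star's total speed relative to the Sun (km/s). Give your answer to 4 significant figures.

10.38 km/s

d = 1/p = 1/0.006390″ = 156.49 pc.
μ = 5.384 mas/yr = 0.005384 ″/yr.
v_t = 4.740 μ d = 4.740 × 0.005384 × 156.49 = 3.9936 km/s.
v = √(v_r² + v_t²) = √(9.577² + 3.9936²) = √107.668 = 10.376 km/s.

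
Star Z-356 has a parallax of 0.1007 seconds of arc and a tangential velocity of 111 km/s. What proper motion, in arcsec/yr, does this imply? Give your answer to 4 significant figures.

d = 1/p = 1/0.1007″ = 9.9305 pc.
μ = v_t / (4.74 d) = 111 / (4.74 × 9.9305) = 111 / 47.071 = 2.3581 ″/yr.

2.358 arcsec/yr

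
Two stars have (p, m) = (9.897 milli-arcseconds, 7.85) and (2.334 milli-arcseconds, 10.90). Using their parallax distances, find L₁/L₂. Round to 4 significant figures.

d₁ = 1/p₁ = 1/0.009897″ = 101.04 pc; d₂ = 1/p₂ = 1/0.002334″ = 428.45 pc.
M₁ = m₁ − 5 log₁₀ d₁ + 5 = 7.85 − 10.0225 + 5 = 2.8275.
M₂ = 10.90 − 13.1595 + 5 = 2.7405.
L₁/L₂ = 10^(0.4(M₂ − M₁)) = 10^(0.4 × (-0.0870)) = 10^(-0.03480) = 0.923.

L₁/L₂ = 0.9230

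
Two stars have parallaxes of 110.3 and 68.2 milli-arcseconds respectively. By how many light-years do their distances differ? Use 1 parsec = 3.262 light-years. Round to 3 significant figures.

d_A = 1/0.1103″ = 9.0662 pc; d_B = 1/0.06820″ = 14.663 pc.
|d_B − d_A| = |14.663 − 9.0662| = 5.5968 pc = 5.5968 × 3.262 ly = 18.257 ly.

18.3 ly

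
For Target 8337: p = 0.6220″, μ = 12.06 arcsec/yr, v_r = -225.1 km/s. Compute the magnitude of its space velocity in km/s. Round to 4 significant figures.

d = 1/p = 1/0.6220″ = 1.6077 pc.
v_t = 4.740 μ d = 4.740 × 12.06 × 1.6077 = 91.903 km/s.
v = √(v_r² + v_t²) = √((-225.1)² + 91.903²) = √59116.2 = 243.14 km/s.

243.1 km/s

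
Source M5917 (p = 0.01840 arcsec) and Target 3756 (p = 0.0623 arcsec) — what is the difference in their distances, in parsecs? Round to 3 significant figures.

d_A = 1/0.01840″ = 54.348 pc; d_B = 1/0.06230″ = 16.051 pc.
|d_B − d_A| = |16.051 − 54.348| = 38.297 pc.

38.3 pc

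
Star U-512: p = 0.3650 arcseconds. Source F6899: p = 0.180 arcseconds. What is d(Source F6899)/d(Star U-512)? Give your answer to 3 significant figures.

Since d = 1/p, d_B/d_A = p_A/p_B.
= 0.3650 / 0.180 = 2.0278.

2.03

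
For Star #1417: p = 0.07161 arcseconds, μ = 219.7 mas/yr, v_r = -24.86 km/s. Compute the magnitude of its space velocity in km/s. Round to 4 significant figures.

d = 1/p = 1/0.07161″ = 13.965 pc.
μ = 219.7 mas/yr = 0.2197 ″/yr.
v_t = 4.740 μ d = 4.740 × 0.2197 × 13.965 = 14.543 km/s.
v = √(v_r² + v_t²) = √((-24.86)² + 14.543²) = √829.518 = 28.801 km/s.

28.80 km/s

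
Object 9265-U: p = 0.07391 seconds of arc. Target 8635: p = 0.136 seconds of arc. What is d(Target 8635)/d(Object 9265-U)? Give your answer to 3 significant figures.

Since d = 1/p, d_B/d_A = p_A/p_B.
= 0.07391 / 0.136 = 0.54346.

0.543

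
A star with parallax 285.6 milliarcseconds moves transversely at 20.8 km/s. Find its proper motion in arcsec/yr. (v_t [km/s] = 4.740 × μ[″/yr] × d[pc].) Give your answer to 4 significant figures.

1.253 arcsec/yr

d = 1/p = 1/0.2856″ = 3.5014 pc.
μ = v_t / (4.74 d) = 20.8 / (4.74 × 3.5014) = 20.8 / 16.597 = 1.2532 ″/yr.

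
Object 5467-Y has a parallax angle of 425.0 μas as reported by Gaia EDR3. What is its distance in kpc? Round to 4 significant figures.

2.353 kpc

p = 425.0 μas = 0.0004250 arcsec.
d = 1/p = 1/0.0004250 = 2352.9 pc.
= 2.3529 kpc.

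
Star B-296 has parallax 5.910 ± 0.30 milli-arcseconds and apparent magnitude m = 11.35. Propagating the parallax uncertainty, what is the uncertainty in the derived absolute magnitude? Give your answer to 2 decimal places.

σ_M = 0.11 mag

M = m − 5 log₁₀ d + 5 = m + 5 log₁₀ p + 5, so ∂M/∂p = 5/(p ln 10).
σ_M = (5/ln 10) · (σ_p/p) = 2.1715 × 0.30/5.910 = 2.1715 × 0.050761 = 0.11023.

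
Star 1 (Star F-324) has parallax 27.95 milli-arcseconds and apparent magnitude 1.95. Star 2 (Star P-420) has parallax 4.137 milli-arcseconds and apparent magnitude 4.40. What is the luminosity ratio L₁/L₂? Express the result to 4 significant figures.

L₁/L₂ = 0.2092

d₁ = 1/p₁ = 1/0.02795″ = 35.778 pc; d₂ = 1/p₂ = 1/0.004137″ = 241.72 pc.
M₁ = m₁ − 5 log₁₀ d₁ + 5 = 1.95 − 7.7681 + 5 = -0.8181.
M₂ = 4.40 − 11.9166 + 5 = -2.5166.
L₁/L₂ = 10^(0.4(M₂ − M₁)) = 10^(0.4 × (-1.6985)) = 10^(-0.67940) = 0.20922.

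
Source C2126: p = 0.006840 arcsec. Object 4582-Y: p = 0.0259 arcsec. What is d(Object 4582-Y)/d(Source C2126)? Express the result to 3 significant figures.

0.264

Since d = 1/p, d_B/d_A = p_A/p_B.
= 0.006840 / 0.0259 = 0.26409.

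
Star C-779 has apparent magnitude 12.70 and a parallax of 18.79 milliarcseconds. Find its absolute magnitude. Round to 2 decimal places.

M = 9.07

d = 1/p = 1/0.01879″ = 53.22 pc.
m − M = 5 log₁₀(53.22) − 5 = 8.6304 − 5 = 3.6304.
M = m − (m − M) = 12.70 − 3.6304 = 9.07.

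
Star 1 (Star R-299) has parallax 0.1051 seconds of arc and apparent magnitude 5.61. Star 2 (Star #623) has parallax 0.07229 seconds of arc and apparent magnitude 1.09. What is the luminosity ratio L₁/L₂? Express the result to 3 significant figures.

L₁/L₂ = 0.00736

d₁ = 1/p₁ = 1/0.1051″ = 9.5147 pc; d₂ = 1/p₂ = 1/0.07229″ = 13.833 pc.
M₁ = m₁ − 5 log₁₀ d₁ + 5 = 5.61 − 4.8920 + 5 = 5.7180.
M₂ = 1.09 − 5.7046 + 5 = 0.3854.
L₁/L₂ = 10^(0.4(M₂ − M₁)) = 10^(0.4 × (-5.3326)) = 10^(-2.13304) = 0.0073614.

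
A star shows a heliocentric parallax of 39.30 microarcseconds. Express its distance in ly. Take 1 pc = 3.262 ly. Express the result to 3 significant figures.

83000 ly

p = 39.30 microarcseconds = 0.00003930 arcsec.
d = 1/p = 1/0.00003930 = 25445 pc.
In light-years: 25445 × 3.262 = 83002 ly.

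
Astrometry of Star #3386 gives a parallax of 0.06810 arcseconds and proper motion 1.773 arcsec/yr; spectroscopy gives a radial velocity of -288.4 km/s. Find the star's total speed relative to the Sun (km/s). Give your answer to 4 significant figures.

313.7 km/s

d = 1/p = 1/0.06810″ = 14.684 pc.
v_t = 4.740 μ d = 4.740 × 1.773 × 14.684 = 123.4 km/s.
v = √(v_r² + v_t²) = √((-288.4)² + 123.4²) = √98402.1 = 313.69 km/s.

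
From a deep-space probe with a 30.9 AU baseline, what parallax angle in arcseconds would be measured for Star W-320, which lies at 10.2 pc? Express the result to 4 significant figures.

3.029 arcsec

p (arcsec) = B (AU) / d (pc).
p = 30.9 / 10.2 = 3.0294 arcsec.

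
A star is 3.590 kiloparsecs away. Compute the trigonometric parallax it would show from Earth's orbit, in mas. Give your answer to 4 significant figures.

0.2786 mas

d = 3.590 kpc = 3590 pc.
p = 1/d = 1/3590 = 0.00027855 arcsec.
= 0.00027855 × 1000 = 0.27855 mas.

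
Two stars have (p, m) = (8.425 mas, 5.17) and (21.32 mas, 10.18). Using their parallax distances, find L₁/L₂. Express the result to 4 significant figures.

L₁/L₂ = 646.3

d₁ = 1/p₁ = 1/0.008425″ = 118.69 pc; d₂ = 1/p₂ = 1/0.02132″ = 46.904 pc.
M₁ = m₁ − 5 log₁₀ d₁ + 5 = 5.17 − 10.3721 + 5 = -0.2021.
M₂ = 10.18 − 8.3560 + 5 = 6.8240.
L₁/L₂ = 10^(0.4(M₂ − M₁)) = 10^(0.4 × 7.0261) = 10^2.81044 = 646.31.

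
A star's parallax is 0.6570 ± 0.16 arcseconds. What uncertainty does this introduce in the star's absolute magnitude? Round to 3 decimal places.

M = m − 5 log₁₀ d + 5 = m + 5 log₁₀ p + 5, so ∂M/∂p = 5/(p ln 10).
σ_M = (5/ln 10) · (σ_p/p) = 2.1715 × 0.16/0.6570 = 2.1715 × 0.24353 = 0.52883.

σ_M = 0.529 mag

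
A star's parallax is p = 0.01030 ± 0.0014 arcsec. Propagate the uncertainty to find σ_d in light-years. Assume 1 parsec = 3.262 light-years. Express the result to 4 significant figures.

d = 1/p, so σ_d = σ_p / p².
σ_d = 0.00140 / (0.01030)² = 0.00140 / 0.00010609 = 13.196 pc = 13.196 × 3.262 ly = 43.045 ly.

43.05 ly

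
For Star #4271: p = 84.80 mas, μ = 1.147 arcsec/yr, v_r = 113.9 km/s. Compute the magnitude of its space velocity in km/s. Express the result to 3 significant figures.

d = 1/p = 1/0.08480″ = 11.792 pc.
v_t = 4.740 μ d = 4.740 × 1.147 × 11.792 = 64.111 km/s.
v = √(v_r² + v_t²) = √(113.9² + 64.111²) = √17083.4 = 130.7 km/s.

131 km/s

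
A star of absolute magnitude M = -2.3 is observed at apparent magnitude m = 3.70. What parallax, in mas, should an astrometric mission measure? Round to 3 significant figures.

m − M = 3.70 − (-2.3) = 6.00.
d = 10^((m−M)/5 + 1) = 10^2.200 = 158.49 pc.
p = 1/d = 1/158.49 = 0.0063095 arcsec = 6.3095 mas.

6.31 mas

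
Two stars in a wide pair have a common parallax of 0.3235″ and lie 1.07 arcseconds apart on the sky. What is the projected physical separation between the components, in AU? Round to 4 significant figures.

d = 1/p = 1/0.3235″ = 3.0912 pc.
At distance d (pc), an angle of θ arcsec spans θ·d AU: s = 1.07 × 3.0912 = 3.3076 AU.

3.308 AU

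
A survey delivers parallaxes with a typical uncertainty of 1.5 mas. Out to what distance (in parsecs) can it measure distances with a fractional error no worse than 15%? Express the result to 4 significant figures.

σ_d/d = σ_p/p, so the condition is σ_p/p ≤ 0.15, i.e. p ≥ σ_p/0.15.
p_min = 1.5/0.15 = 10 mas = 0.01 arcsec.
d_max = 1/p_min = 1/0.01 = 100 pc.

100.0 pc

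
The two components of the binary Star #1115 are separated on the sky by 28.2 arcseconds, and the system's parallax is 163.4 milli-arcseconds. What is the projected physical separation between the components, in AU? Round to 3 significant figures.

d = 1/p = 1/0.1634″ = 6.12 pc.
At distance d (pc), an angle of θ arcsec spans θ·d AU: s = 28.2 × 6.12 = 172.58 AU.

173 AU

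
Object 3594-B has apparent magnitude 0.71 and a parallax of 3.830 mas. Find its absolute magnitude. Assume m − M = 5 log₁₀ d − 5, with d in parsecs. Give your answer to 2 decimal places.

d = 1/p = 1/0.003830″ = 261.1 pc.
m − M = 5 log₁₀(261.1) − 5 = 12.0840 − 5 = 7.0840.
M = m − (m − M) = 0.71 − 7.0840 = -6.37.

M = -6.37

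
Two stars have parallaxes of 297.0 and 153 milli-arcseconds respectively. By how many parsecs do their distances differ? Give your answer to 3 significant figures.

d_A = 1/0.2970″ = 3.367 pc; d_B = 1/0.1530″ = 6.5359 pc.
|d_B − d_A| = |6.5359 − 3.367| = 3.1689 pc.

3.17 pc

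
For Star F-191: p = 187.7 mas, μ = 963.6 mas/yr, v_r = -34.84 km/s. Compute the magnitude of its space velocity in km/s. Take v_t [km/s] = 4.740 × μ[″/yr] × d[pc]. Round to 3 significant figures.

42.5 km/s

d = 1/p = 1/0.1877″ = 5.3277 pc.
μ = 963.6 mas/yr = 0.9636 ″/yr.
v_t = 4.740 μ d = 4.740 × 0.9636 × 5.3277 = 24.334 km/s.
v = √(v_r² + v_t²) = √((-34.84)² + 24.334²) = √1805.97 = 42.497 km/s.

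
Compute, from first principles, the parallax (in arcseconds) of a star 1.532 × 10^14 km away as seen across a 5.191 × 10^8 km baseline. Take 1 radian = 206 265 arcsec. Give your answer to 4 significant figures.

0.6989 arcsec

θ ≈ B/d = (5.191 × 10^8) / (1.532 × 10^14) = 3.3884 × 10^-6 rad.
In arcseconds: 3.3884 × 10^-6 × 206265 = 0.69891″.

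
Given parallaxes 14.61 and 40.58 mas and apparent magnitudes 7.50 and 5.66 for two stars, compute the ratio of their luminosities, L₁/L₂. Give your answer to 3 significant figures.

d₁ = 1/p₁ = 1/0.01461″ = 68.446 pc; d₂ = 1/p₂ = 1/0.04058″ = 24.643 pc.
M₁ = m₁ − 5 log₁₀ d₁ + 5 = 7.50 − 9.1767 + 5 = 3.3233.
M₂ = 5.66 − 6.9585 + 5 = 3.7015.
L₁/L₂ = 10^(0.4(M₂ − M₁)) = 10^(0.4 × 0.3782) = 10^0.15128 = 1.4167.

L₁/L₂ = 1.42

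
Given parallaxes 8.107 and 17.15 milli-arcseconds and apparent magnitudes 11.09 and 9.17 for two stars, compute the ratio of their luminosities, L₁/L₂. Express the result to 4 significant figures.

d₁ = 1/p₁ = 1/0.008107″ = 123.35 pc; d₂ = 1/p₂ = 1/0.01715″ = 58.309 pc.
M₁ = m₁ − 5 log₁₀ d₁ + 5 = 11.09 − 10.4557 + 5 = 5.6343.
M₂ = 9.17 − 8.8287 + 5 = 5.3413.
L₁/L₂ = 10^(0.4(M₂ − M₁)) = 10^(0.4 × (-0.2930)) = 10^(-0.11720) = 0.76348.

L₁/L₂ = 0.7635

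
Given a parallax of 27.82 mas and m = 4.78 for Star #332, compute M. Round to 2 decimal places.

M = 2.00

d = 1/p = 1/0.02782″ = 35.945 pc.
m − M = 5 log₁₀(35.945) − 5 = 7.7782 − 5 = 2.7782.
M = m − (m − M) = 4.78 − 2.7782 = 2.00.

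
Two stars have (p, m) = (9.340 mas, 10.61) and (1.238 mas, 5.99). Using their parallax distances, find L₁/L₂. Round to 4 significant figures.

d₁ = 1/p₁ = 1/0.009340″ = 107.07 pc; d₂ = 1/p₂ = 1/0.001238″ = 807.75 pc.
M₁ = m₁ − 5 log₁₀ d₁ + 5 = 10.61 − 10.1483 + 5 = 5.4617.
M₂ = 5.99 − 14.5364 + 5 = -3.5464.
L₁/L₂ = 10^(0.4(M₂ − M₁)) = 10^(0.4 × (-9.0081)) = 10^(-3.60324) = 0.00024932.

L₁/L₂ = 0.0002493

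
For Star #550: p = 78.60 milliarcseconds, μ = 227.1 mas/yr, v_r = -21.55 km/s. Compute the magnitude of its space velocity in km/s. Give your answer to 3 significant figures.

25.5 km/s

d = 1/p = 1/0.07860″ = 12.723 pc.
μ = 227.1 mas/yr = 0.2271 ″/yr.
v_t = 4.740 μ d = 4.740 × 0.2271 × 12.723 = 13.696 km/s.
v = √(v_r² + v_t²) = √((-21.55)² + 13.696²) = √651.983 = 25.534 km/s.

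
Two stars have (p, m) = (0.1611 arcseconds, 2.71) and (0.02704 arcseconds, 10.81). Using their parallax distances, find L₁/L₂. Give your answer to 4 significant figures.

d₁ = 1/p₁ = 1/0.1611″ = 6.2073 pc; d₂ = 1/p₂ = 1/0.02704″ = 36.982 pc.
M₁ = m₁ − 5 log₁₀ d₁ + 5 = 2.71 − 3.9645 + 5 = 3.7455.
M₂ = 10.81 − 7.8400 + 5 = 7.9700.
L₁/L₂ = 10^(0.4(M₂ − M₁)) = 10^(0.4 × 4.2245) = 10^1.68980 = 48.955.

L₁/L₂ = 48.96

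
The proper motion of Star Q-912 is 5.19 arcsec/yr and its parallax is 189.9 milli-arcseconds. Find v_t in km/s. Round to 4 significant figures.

129.5 km/s

d = 1/p = 1/0.1899″ = 5.2659 pc.
v_t = 4.74 × μ × d = 4.74 × 5.19 × 5.2659 = 129.54 km/s.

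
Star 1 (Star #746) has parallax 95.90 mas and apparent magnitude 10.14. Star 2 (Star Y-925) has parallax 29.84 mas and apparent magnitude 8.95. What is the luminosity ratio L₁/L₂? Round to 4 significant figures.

L₁/L₂ = 0.03236

d₁ = 1/p₁ = 1/0.09590″ = 10.428 pc; d₂ = 1/p₂ = 1/0.02984″ = 33.512 pc.
M₁ = m₁ − 5 log₁₀ d₁ + 5 = 10.14 − 5.0910 + 5 = 10.0490.
M₂ = 8.95 − 7.6260 + 5 = 6.3240.
L₁/L₂ = 10^(0.4(M₂ − M₁)) = 10^(0.4 × (-3.7250)) = 10^(-1.49000) = 0.032359.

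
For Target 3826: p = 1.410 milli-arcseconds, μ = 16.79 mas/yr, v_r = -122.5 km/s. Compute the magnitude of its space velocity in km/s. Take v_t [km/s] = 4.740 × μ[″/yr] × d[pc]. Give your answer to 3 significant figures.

135 km/s

d = 1/p = 1/0.001410″ = 709.22 pc.
μ = 16.79 mas/yr = 0.01679 ″/yr.
v_t = 4.740 μ d = 4.740 × 0.01679 × 709.22 = 56.443 km/s.
v = √(v_r² + v_t²) = √((-122.5)² + 56.443²) = √18192.1 = 134.88 km/s.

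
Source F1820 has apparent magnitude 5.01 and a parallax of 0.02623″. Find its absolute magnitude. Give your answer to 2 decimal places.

d = 1/p = 1/0.02623″ = 38.124 pc.
m − M = 5 log₁₀(38.124) − 5 = 7.9060 − 5 = 2.9060.
M = m − (m − M) = 5.01 − 2.9060 = 2.10.

M = 2.10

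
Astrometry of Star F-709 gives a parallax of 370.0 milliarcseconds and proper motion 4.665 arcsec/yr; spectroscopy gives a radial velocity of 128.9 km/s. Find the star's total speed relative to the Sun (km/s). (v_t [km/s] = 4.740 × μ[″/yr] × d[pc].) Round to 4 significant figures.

142.1 km/s

d = 1/p = 1/0.3700″ = 2.7027 pc.
v_t = 4.740 μ d = 4.740 × 4.665 × 2.7027 = 59.762 km/s.
v = √(v_r² + v_t²) = √(128.9² + 59.762²) = √20186.7 = 142.08 km/s.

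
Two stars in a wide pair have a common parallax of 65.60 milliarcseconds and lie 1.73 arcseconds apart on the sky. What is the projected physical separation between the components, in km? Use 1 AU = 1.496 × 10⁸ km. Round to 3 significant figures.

d = 1/p = 1/0.06560″ = 15.244 pc.
At distance d (pc), an angle of θ arcsec spans θ·d AU: s = 1.73 × 15.244 = 26.372 AU.
= 26.372 × 1.496 × 10⁸ km = 3.9453 × 10^9 km.

3.95 × 10^9 km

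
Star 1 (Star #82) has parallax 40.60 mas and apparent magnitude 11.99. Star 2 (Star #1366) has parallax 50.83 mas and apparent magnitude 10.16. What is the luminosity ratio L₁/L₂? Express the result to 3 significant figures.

L₁/L₂ = 0.291

d₁ = 1/p₁ = 1/0.04060″ = 24.631 pc; d₂ = 1/p₂ = 1/0.05083″ = 19.673 pc.
M₁ = m₁ − 5 log₁₀ d₁ + 5 = 11.99 − 6.9574 + 5 = 10.0326.
M₂ = 10.16 − 6.4694 + 5 = 8.6906.
L₁/L₂ = 10^(0.4(M₂ − M₁)) = 10^(0.4 × (-1.3420)) = 10^(-0.53680) = 0.29054.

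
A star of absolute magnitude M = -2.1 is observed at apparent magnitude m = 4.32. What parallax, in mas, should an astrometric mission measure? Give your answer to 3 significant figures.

5.20 mas

m − M = 4.32 − (-2.1) = 6.42.
d = 10^((m−M)/5 + 1) = 10^2.284 = 192.31 pc.
p = 1/d = 1/192.31 = 0.0051999 arcsec = 5.1999 mas.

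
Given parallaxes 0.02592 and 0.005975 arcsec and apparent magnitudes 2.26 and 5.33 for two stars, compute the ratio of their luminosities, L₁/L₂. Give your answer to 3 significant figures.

d₁ = 1/p₁ = 1/0.02592″ = 38.58 pc; d₂ = 1/p₂ = 1/0.005975″ = 167.36 pc.
M₁ = m₁ − 5 log₁₀ d₁ + 5 = 2.26 − 7.9318 + 5 = -0.6718.
M₂ = 5.33 − 11.1183 + 5 = -0.7883.
L₁/L₂ = 10^(0.4(M₂ − M₁)) = 10^(0.4 × (-0.1165)) = 10^(-0.04660) = 0.89826.

L₁/L₂ = 0.898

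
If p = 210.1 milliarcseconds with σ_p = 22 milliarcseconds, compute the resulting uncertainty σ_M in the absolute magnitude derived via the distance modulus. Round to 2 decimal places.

M = m − 5 log₁₀ d + 5 = m + 5 log₁₀ p + 5, so ∂M/∂p = 5/(p ln 10).
σ_M = (5/ln 10) · (σ_p/p) = 2.1715 × 22/210.1 = 2.1715 × 0.10471 = 0.22738.

σ_M = 0.23 mag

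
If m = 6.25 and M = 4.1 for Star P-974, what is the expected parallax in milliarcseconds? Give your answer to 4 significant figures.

m − M = 6.25 − 4.1 = 2.15.
d = 10^((m−M)/5 + 1) = 10^1.430 = 26.915 pc.
p = 1/d = 1/26.915 = 0.037154 arcsec = 37.154 mas.

37.15 mas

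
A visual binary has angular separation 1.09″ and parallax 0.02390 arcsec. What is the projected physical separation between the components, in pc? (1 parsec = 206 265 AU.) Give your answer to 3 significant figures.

0.000221 pc

d = 1/p = 1/0.02390″ = 41.841 pc.
At distance d (pc), an angle of θ arcsec spans θ·d AU: s = 1.09 × 41.841 = 45.607 AU.
= 45.607 / 206265 = 0.00022111 pc.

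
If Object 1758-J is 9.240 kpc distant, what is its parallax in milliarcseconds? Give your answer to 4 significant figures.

0.1082 mas

d = 9.240 kpc = 9240 pc.
p = 1/d = 1/9240 = 0.00010823 arcsec.
= 0.00010823 × 1000 = 0.10823 mas.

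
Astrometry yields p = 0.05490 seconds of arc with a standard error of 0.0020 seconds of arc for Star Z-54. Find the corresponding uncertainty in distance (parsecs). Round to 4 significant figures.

0.6636 pc

d = 1/p, so σ_d = σ_p / p².
σ_d = 0.00200 / (0.05490)² = 0.00200 / 0.003014 = 0.66357 pc.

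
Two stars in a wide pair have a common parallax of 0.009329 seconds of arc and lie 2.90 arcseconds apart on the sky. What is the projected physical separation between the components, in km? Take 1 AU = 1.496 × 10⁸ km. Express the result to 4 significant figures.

d = 1/p = 1/0.009329″ = 107.19 pc.
At distance d (pc), an angle of θ arcsec spans θ·d AU: s = 2.90 × 107.19 = 310.85 AU.
= 310.85 × 1.496 × 10⁸ km = 4.6503 × 10^10 km.

4.650 × 10^10 km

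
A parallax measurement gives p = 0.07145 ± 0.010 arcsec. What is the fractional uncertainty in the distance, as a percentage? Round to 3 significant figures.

For d = 1/p, |σ_d/d| = |σ_p/p|.
σ_p/p = 0.010 / 0.07145 = 0.13996 = 13.996%.

14.0%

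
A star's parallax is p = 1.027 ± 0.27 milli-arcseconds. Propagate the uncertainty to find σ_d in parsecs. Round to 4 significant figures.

256.0 pc

d = 1/p, so σ_d = σ_p / p².
σ_d = 0.000270 / (0.001027)² = 0.000270 / 0.0000010547 = 256 pc.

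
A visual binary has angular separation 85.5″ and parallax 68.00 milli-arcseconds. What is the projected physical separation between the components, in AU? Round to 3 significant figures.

1260 AU

d = 1/p = 1/0.06800″ = 14.706 pc.
At distance d (pc), an angle of θ arcsec spans θ·d AU: s = 85.5 × 14.706 = 1257.4 AU.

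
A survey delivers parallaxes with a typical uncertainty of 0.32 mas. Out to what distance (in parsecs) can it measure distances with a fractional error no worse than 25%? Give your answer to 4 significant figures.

781.3 pc

σ_d/d = σ_p/p, so the condition is σ_p/p ≤ 0.25, i.e. p ≥ σ_p/0.25.
p_min = 0.32/0.25 = 1.28 mas = 0.00128 arcsec.
d_max = 1/p_min = 1/0.00128 = 781.25 pc.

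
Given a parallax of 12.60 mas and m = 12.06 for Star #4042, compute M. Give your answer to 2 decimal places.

d = 1/p = 1/0.01260″ = 79.365 pc.
m − M = 5 log₁₀(79.365) − 5 = 9.4981 − 5 = 4.4981.
M = m − (m − M) = 12.06 − 4.4981 = 7.56.

M = 7.56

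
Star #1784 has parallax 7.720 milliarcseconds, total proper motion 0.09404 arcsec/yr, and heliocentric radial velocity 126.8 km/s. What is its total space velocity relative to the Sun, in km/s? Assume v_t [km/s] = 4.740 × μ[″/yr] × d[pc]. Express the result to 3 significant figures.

d = 1/p = 1/0.007720″ = 129.53 pc.
v_t = 4.740 μ d = 4.740 × 0.09404 × 129.53 = 57.738 km/s.
v = √(v_r² + v_t²) = √(126.8² + 57.738²) = √19411.9 = 139.33 km/s.

139 km/s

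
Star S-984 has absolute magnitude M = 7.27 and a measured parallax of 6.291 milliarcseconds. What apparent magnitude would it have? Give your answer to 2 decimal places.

d = 1/p = 1/0.006291″ = 158.96 pc.
m − M = 5 log₁₀ d − 5 = 5 log₁₀(158.96) − 5 = 11.0064 − 5 = 6.0064.
m = M + (m − M) = 7.27 + 6.0064 = 13.28.

m = 13.28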